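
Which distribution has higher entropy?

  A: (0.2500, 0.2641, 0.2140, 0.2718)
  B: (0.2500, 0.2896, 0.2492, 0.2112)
A

Both distributions are close to uniform, making this a harder comparison.

H(A) = 1.9942 bits
H(B) = 1.9911 bits

The distribution closer to uniform has higher entropy.
Answer: A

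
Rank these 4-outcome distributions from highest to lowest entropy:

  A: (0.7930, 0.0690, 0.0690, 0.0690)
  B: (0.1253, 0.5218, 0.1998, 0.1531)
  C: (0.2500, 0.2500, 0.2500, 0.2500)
C > B > A

Key insight: Entropy is maximized by uniform distributions and minimized by concentrated distributions.

- Uniform distributions have maximum entropy log₂(4) = 2.0000 bits
- The more "peaked" or concentrated a distribution, the lower its entropy

Entropies:
  H(A) = 1.0638 bits
  H(B) = 1.7439 bits
  H(C) = 2.0000 bits

Ranking: C > B > A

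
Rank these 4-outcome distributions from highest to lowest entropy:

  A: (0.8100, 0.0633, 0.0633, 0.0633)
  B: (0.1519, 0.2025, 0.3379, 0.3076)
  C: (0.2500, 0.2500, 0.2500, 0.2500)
C > B > A

Key insight: Entropy is maximized by uniform distributions and minimized by concentrated distributions.

- Uniform distributions have maximum entropy log₂(4) = 2.0000 bits
- The more "peaked" or concentrated a distribution, the lower its entropy

Entropies:
  H(A) = 1.0026 bits
  H(B) = 1.9317 bits
  H(C) = 2.0000 bits

Ranking: C > B > A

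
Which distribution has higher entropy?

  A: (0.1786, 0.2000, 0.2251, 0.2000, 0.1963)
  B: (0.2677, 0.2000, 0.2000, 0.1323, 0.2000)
A

Both distributions are close to uniform, making this a harder comparison.

H(A) = 2.3180 bits
H(B) = 2.2882 bits

The distribution closer to uniform has higher entropy.
Answer: A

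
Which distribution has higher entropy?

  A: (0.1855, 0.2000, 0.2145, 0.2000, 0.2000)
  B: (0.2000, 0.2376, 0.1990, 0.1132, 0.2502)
A

Both distributions are close to uniform, making this a harder comparison.

H(A) = 2.3204 bits
H(B) = 2.2764 bits

The distribution closer to uniform has higher entropy.
Answer: A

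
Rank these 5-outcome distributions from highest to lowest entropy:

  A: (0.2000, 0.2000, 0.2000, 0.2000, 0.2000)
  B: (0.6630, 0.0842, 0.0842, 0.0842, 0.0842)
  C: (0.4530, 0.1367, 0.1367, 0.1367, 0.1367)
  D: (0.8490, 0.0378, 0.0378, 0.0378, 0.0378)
A > C > B > D

Key insight: Entropy is maximized by uniform distributions and minimized by concentrated distributions.

Entropies:
  H(A) = 2.3219 bits
  H(B) = 1.5959 bits
  H(C) = 2.0876 bits
  H(D) = 0.9143 bits

Ranking: A > C > B > D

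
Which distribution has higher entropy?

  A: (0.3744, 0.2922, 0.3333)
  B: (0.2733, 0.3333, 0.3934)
A

Both distributions are close to uniform, making this a harder comparison.

H(A) = 1.5776 bits
H(B) = 1.5693 bits

The distribution closer to uniform has higher entropy.
Answer: A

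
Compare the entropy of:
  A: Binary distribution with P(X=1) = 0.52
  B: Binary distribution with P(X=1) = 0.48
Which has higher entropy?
Equal

For binary distributions, entropy is maximized at p=0.5 and decreases as p moves toward 0 or 1.

H(A) = H(0.52) = 0.9988 bits
H(B) = H(0.48) = 0.9988 bits

Both distributions are equally far from uniform (|0.52-0.5| = |0.48-0.5|), so they have the same entropy.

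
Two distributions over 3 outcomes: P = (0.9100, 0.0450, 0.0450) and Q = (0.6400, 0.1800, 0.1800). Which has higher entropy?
Q

P is highly concentrated on one outcome (91%), making it nearly deterministic. Q spreads its mass more evenly (max 64%). The more spread-out distribution has higher entropy: H(P) ≈ 0.526 bits, H(Q) ≈ 1.303 bits.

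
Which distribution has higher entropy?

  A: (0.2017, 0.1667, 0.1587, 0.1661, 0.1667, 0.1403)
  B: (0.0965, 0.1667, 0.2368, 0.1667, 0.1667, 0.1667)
A

Both distributions are close to uniform, making this a harder comparison.

H(A) = 2.5765 bits
H(B) = 2.5410 bits

The distribution closer to uniform has higher entropy.
Answer: A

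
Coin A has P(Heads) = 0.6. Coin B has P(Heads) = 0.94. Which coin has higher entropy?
A

For binary distributions, entropy is maximized at p=0.5 and decreases as p moves toward 0 or 1.

H(A) = H(0.6) = 0.9710 bits
H(B) = H(0.94) = 0.3274 bits

Distribution A (p=0.6) is closer to uniform (p=0.5), so it has higher entropy.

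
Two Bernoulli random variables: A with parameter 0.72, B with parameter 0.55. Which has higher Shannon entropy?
B

For binary distributions, entropy is maximized at p=0.5 and decreases as p moves toward 0 or 1.

H(A) = H(0.72) = 0.8555 bits
H(B) = H(0.55) = 0.9928 bits

Distribution B (p=0.55) is closer to uniform (p=0.5), so it has higher entropy.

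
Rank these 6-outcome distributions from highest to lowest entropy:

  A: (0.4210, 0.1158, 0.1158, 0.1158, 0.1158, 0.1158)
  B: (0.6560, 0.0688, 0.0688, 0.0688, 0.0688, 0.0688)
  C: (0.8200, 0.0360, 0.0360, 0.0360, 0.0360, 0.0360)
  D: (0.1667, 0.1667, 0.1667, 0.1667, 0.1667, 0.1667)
D > A > B > C

Key insight: Entropy is maximized by uniform distributions and minimized by concentrated distributions.

Entropies:
  H(A) = 2.3263 bits
  H(B) = 1.7273 bits
  H(C) = 1.0980 bits
  H(D) = 2.5850 bits

Ranking: D > A > B > C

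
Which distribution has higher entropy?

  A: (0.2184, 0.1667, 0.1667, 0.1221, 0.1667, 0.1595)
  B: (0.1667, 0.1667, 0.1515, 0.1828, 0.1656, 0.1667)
B

Both distributions are close to uniform, making this a harder comparison.

H(A) = 2.5647 bits
H(B) = 2.5828 bits

The distribution closer to uniform has higher entropy.
Answer: B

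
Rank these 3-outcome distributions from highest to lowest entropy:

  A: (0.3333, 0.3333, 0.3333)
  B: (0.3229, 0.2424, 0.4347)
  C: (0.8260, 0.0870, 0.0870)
A > B > C

Key insight: Entropy is maximized by uniform distributions and minimized by concentrated distributions.

- Uniform distributions have maximum entropy log₂(3) = 1.5850 bits
- The more "peaked" or concentrated a distribution, the lower its entropy

Entropies:
  H(A) = 1.5850 bits
  H(B) = 1.5447 bits
  H(C) = 0.8408 bits

Ranking: A > B > C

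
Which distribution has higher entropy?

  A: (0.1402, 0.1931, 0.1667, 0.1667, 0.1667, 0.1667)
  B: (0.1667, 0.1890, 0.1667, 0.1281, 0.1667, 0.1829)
A

Both distributions are close to uniform, making this a harder comparison.

H(A) = 2.5789 bits
H(B) = 2.5748 bits

The distribution closer to uniform has higher entropy.
Answer: A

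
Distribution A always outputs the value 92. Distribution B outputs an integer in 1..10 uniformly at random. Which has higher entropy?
B

A is deterministic, so H(A) = 0. B is uniform over 10 outcomes, so H(B) = log₂(10) = 3.322 bits. Any distribution with genuine randomness has higher entropy than a deterministic one.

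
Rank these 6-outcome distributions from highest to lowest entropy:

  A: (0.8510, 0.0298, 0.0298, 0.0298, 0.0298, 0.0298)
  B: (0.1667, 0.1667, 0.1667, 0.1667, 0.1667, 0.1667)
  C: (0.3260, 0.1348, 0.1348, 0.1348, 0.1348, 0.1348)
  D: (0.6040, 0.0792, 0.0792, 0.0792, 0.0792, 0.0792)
B > C > D > A

Key insight: Entropy is maximized by uniform distributions and minimized by concentrated distributions.

Entropies:
  H(A) = 0.9533 bits
  H(B) = 2.5850 bits
  H(C) = 2.4758 bits
  H(D) = 1.8880 bits

Ranking: B > C > D > A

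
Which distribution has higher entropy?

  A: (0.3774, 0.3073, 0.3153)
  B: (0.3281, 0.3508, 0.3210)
B

Both distributions are close to uniform, making this a harder comparison.

H(A) = 1.5787 bits
H(B) = 1.5839 bits

The distribution closer to uniform has higher entropy.
Answer: B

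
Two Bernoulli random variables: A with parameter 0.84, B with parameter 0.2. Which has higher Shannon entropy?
B

For binary distributions, entropy is maximized at p=0.5 and decreases as p moves toward 0 or 1.

H(A) = H(0.84) = 0.6343 bits
H(B) = H(0.2) = 0.7219 bits

Distribution B (p=0.2) is closer to uniform (p=0.5), so it has higher entropy.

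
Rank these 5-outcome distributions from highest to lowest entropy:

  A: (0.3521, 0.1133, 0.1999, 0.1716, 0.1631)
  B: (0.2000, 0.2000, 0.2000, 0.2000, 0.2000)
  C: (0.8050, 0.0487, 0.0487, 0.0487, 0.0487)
B > A > C

Key insight: Entropy is maximized by uniform distributions and minimized by concentrated distributions.

- Uniform distributions have maximum entropy log₂(5) = 2.3219 bits
- The more "peaked" or concentrated a distribution, the lower its entropy

Entropies:
  H(A) = 2.2136 bits
  H(B) = 2.3219 bits
  H(C) = 1.1018 bits

Ranking: B > A > C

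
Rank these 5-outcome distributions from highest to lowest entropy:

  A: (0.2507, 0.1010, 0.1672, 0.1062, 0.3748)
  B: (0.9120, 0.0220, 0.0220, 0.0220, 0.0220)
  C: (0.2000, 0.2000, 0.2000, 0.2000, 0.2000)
C > A > B

Key insight: Entropy is maximized by uniform distributions and minimized by concentrated distributions.

- Uniform distributions have maximum entropy log₂(5) = 2.3219 bits
- The more "peaked" or concentrated a distribution, the lower its entropy

Entropies:
  H(A) = 2.1402 bits
  H(B) = 0.6058 bits
  H(C) = 2.3219 bits

Ranking: C > A > B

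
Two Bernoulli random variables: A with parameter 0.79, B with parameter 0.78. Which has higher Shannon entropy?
B

For binary distributions, entropy is maximized at p=0.5 and decreases as p moves toward 0 or 1.

H(A) = H(0.79) = 0.7415 bits
H(B) = H(0.78) = 0.7602 bits

Distribution B (p=0.78) is closer to uniform (p=0.5), so it has higher entropy.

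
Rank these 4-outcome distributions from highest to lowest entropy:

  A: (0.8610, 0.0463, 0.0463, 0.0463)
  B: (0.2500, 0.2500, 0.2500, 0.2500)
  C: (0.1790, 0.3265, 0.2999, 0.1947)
B > C > A

Key insight: Entropy is maximized by uniform distributions and minimized by concentrated distributions.

- Uniform distributions have maximum entropy log₂(4) = 2.0000 bits
- The more "peaked" or concentrated a distribution, the lower its entropy

Entropies:
  H(A) = 0.8019 bits
  H(B) = 2.0000 bits
  H(C) = 1.9521 bits

Ranking: B > C > A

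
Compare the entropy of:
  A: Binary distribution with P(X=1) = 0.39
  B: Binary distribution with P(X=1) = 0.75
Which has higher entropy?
A

For binary distributions, entropy is maximized at p=0.5 and decreases as p moves toward 0 or 1.

H(A) = H(0.39) = 0.9648 bits
H(B) = H(0.75) = 0.8113 bits

Distribution A (p=0.39) is closer to uniform (p=0.5), so it has higher entropy.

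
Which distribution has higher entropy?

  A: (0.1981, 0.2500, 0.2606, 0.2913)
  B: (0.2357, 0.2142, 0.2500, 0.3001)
B

Both distributions are close to uniform, making this a harder comparison.

H(A) = 1.9866 bits
H(B) = 1.9887 bits

The distribution closer to uniform has higher entropy.
Answer: B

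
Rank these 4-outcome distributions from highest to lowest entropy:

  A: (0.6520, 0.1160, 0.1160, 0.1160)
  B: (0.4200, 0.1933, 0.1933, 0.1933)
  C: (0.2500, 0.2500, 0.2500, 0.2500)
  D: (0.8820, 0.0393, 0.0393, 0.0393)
C > B > A > D

Key insight: Entropy is maximized by uniform distributions and minimized by concentrated distributions.

Entropies:
  H(A) = 1.4838 bits
  H(B) = 1.9007 bits
  H(C) = 2.0000 bits
  H(D) = 0.7106 bits

Ranking: C > B > A > D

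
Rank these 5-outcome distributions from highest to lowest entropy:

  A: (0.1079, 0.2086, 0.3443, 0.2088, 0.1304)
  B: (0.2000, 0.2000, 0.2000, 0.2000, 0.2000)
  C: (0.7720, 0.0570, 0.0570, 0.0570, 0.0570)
B > A > C

Key insight: Entropy is maximized by uniform distributions and minimized by concentrated distributions.

- Uniform distributions have maximum entropy log₂(5) = 2.3219 bits
- The more "peaked" or concentrated a distribution, the lower its entropy

Entropies:
  H(A) = 2.2030 bits
  H(B) = 2.3219 bits
  H(C) = 1.2305 bits

Ranking: B > A > C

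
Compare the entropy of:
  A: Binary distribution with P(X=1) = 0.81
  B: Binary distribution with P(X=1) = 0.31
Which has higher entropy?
B

For binary distributions, entropy is maximized at p=0.5 and decreases as p moves toward 0 or 1.

H(A) = H(0.81) = 0.7015 bits
H(B) = H(0.31) = 0.8932 bits

Distribution B (p=0.31) is closer to uniform (p=0.5), so it has higher entropy.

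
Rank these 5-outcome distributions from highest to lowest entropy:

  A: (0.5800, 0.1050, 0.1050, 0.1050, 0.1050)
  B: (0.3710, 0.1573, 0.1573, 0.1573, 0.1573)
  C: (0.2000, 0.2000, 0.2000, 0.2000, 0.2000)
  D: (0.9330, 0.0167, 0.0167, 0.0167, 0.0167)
C > B > A > D

Key insight: Entropy is maximized by uniform distributions and minimized by concentrated distributions.

Entropies:
  H(A) = 1.8215 bits
  H(B) = 2.2094 bits
  H(C) = 2.3219 bits
  H(D) = 0.4886 bits

Ranking: C > B > A > D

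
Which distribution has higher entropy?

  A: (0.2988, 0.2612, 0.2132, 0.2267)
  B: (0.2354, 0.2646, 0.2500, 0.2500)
B

Both distributions are close to uniform, making this a harder comparison.

H(A) = 1.9874 bits
H(B) = 1.9988 bits

The distribution closer to uniform has higher entropy.
Answer: B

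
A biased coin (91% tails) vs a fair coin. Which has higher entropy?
Fair coin

The fair coin is uniform (p=0.5), maximizing binary entropy at 1 bit. The biased coin has H(0.91) ≈ 0.436 bits — its outcome is more predictable, so its entropy is lower.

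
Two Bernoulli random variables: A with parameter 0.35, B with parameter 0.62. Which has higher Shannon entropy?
B

For binary distributions, entropy is maximized at p=0.5 and decreases as p moves toward 0 or 1.

H(A) = H(0.35) = 0.9341 bits
H(B) = H(0.62) = 0.9580 bits

Distribution B (p=0.62) is closer to uniform (p=0.5), so it has higher entropy.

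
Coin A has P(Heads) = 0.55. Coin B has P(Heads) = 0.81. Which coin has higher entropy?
A

For binary distributions, entropy is maximized at p=0.5 and decreases as p moves toward 0 or 1.

H(A) = H(0.55) = 0.9928 bits
H(B) = H(0.81) = 0.7015 bits

Distribution A (p=0.55) is closer to uniform (p=0.5), so it has higher entropy.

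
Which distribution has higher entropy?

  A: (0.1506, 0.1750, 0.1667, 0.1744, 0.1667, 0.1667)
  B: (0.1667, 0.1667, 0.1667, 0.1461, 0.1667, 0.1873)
A

Both distributions are close to uniform, making this a harder comparison.

H(A) = 2.5833 bits
H(B) = 2.5813 bits

The distribution closer to uniform has higher entropy.
Answer: A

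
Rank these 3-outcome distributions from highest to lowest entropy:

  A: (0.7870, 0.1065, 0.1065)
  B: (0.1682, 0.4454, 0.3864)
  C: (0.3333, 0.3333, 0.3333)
C > B > A

Key insight: Entropy is maximized by uniform distributions and minimized by concentrated distributions.

- Uniform distributions have maximum entropy log₂(3) = 1.5850 bits
- The more "peaked" or concentrated a distribution, the lower its entropy

Entropies:
  H(A) = 0.9602 bits
  H(B) = 1.4823 bits
  H(C) = 1.5850 bits

Ranking: C > B > A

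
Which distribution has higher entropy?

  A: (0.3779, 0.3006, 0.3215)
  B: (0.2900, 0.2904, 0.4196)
A

Both distributions are close to uniform, making this a harder comparison.

H(A) = 1.5781 bits
H(B) = 1.5617 bits

The distribution closer to uniform has higher entropy.
Answer: A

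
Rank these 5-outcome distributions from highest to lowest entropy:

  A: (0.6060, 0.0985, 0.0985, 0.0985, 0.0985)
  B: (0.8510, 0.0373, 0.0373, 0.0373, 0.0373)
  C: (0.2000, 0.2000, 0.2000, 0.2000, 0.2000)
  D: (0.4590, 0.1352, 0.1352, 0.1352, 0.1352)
C > D > A > B

Key insight: Entropy is maximized by uniform distributions and minimized by concentrated distributions.

Entropies:
  H(A) = 1.7553 bits
  H(B) = 0.9053 bits
  H(C) = 2.3219 bits
  H(D) = 2.0771 bits

Ranking: C > D > A > B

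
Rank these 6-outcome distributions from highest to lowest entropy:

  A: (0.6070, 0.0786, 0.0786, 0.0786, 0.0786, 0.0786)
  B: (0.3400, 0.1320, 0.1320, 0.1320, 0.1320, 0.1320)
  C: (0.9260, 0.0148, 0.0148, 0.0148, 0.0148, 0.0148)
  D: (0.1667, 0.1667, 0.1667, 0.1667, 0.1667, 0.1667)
D > B > A > C

Key insight: Entropy is maximized by uniform distributions and minimized by concentrated distributions.

Entropies:
  H(A) = 1.8792 bits
  H(B) = 2.4573 bits
  H(C) = 0.5525 bits
  H(D) = 2.5850 bits

Ranking: D > B > A > C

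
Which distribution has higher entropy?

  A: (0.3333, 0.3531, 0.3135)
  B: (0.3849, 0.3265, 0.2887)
A

Both distributions are close to uniform, making this a harder comparison.

H(A) = 1.5833 bits
H(B) = 1.5749 bits

The distribution closer to uniform has higher entropy.
Answer: A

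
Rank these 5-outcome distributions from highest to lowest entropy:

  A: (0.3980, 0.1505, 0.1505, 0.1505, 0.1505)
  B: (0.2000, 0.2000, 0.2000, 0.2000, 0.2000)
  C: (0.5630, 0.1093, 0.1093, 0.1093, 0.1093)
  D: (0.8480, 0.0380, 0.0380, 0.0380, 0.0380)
B > A > C > D

Key insight: Entropy is maximized by uniform distributions and minimized by concentrated distributions.

Entropies:
  H(A) = 2.1738 bits
  H(B) = 2.3219 bits
  H(C) = 1.8625 bits
  H(D) = 0.9188 bits

Ranking: B > A > C > D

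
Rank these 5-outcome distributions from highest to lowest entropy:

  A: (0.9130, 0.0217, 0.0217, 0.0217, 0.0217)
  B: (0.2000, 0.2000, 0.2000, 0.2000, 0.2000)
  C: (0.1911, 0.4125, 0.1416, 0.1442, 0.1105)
B > C > A

Key insight: Entropy is maximized by uniform distributions and minimized by concentrated distributions.

- Uniform distributions have maximum entropy log₂(5) = 2.3219 bits
- The more "peaked" or concentrated a distribution, the lower its entropy

Entropies:
  H(A) = 0.6004 bits
  H(B) = 2.3219 bits
  H(C) = 2.1367 bits

Ranking: B > C > A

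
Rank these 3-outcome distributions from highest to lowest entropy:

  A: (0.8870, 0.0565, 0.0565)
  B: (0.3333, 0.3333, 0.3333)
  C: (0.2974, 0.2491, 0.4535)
B > C > A

Key insight: Entropy is maximized by uniform distributions and minimized by concentrated distributions.

- Uniform distributions have maximum entropy log₂(3) = 1.5850 bits
- The more "peaked" or concentrated a distribution, the lower its entropy

Entropies:
  H(A) = 0.6219 bits
  H(B) = 1.5850 bits
  H(C) = 1.5372 bits

Ranking: B > C > A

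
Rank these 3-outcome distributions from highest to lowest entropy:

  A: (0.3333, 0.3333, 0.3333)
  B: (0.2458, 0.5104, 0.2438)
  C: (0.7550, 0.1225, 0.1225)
A > B > C

Key insight: Entropy is maximized by uniform distributions and minimized by concentrated distributions.

- Uniform distributions have maximum entropy log₂(3) = 1.5850 bits
- The more "peaked" or concentrated a distribution, the lower its entropy

Entropies:
  H(A) = 1.5850 bits
  H(B) = 1.4893 bits
  H(C) = 1.0483 bits

Ranking: A > B > C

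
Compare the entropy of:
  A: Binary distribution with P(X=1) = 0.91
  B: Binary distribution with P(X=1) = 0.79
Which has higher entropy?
B

For binary distributions, entropy is maximized at p=0.5 and decreases as p moves toward 0 or 1.

H(A) = H(0.91) = 0.4365 bits
H(B) = H(0.79) = 0.7415 bits

Distribution B (p=0.79) is closer to uniform (p=0.5), so it has higher entropy.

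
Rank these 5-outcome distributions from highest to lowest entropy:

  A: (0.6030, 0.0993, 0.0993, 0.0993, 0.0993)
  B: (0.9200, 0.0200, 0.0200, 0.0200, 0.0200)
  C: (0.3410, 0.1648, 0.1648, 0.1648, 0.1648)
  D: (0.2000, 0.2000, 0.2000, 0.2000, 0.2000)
D > C > A > B

Key insight: Entropy is maximized by uniform distributions and minimized by concentrated distributions.

Entropies:
  H(A) = 1.7632 bits
  H(B) = 0.5622 bits
  H(C) = 2.2438 bits
  H(D) = 2.3219 bits

Ranking: D > C > A > B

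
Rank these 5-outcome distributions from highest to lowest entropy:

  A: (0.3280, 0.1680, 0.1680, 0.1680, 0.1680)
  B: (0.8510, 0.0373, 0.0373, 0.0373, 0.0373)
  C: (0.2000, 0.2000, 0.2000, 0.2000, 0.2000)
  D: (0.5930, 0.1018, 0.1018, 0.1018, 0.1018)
C > A > D > B

Key insight: Entropy is maximized by uniform distributions and minimized by concentrated distributions.

Entropies:
  H(A) = 2.2569 bits
  H(B) = 0.9053 bits
  H(C) = 2.3219 bits
  H(D) = 1.7889 bits

Ranking: C > A > D > B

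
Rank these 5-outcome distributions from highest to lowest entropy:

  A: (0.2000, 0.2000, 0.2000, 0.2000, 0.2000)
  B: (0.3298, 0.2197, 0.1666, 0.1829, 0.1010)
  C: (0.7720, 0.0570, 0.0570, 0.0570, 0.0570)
A > B > C

Key insight: Entropy is maximized by uniform distributions and minimized by concentrated distributions.

- Uniform distributions have maximum entropy log₂(5) = 2.3219 bits
- The more "peaked" or concentrated a distribution, the lower its entropy

Entropies:
  H(A) = 2.3219 bits
  H(B) = 2.2212 bits
  H(C) = 1.2305 bits

Ranking: A > B > C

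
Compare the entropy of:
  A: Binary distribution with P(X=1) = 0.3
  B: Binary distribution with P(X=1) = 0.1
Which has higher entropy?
A

For binary distributions, entropy is maximized at p=0.5 and decreases as p moves toward 0 or 1.

H(A) = H(0.3) = 0.8813 bits
H(B) = H(0.1) = 0.4690 bits

Distribution A (p=0.3) is closer to uniform (p=0.5), so it has higher entropy.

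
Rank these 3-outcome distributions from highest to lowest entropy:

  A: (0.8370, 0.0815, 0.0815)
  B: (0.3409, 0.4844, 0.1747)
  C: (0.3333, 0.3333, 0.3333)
C > B > A

Key insight: Entropy is maximized by uniform distributions and minimized by concentrated distributions.

- Uniform distributions have maximum entropy log₂(3) = 1.5850 bits
- The more "peaked" or concentrated a distribution, the lower its entropy

Entropies:
  H(A) = 0.8044 bits
  H(B) = 1.4755 bits
  H(C) = 1.5850 bits

Ranking: C > B > A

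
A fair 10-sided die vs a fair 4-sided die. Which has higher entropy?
10-sided die

Both are uniform distributions; for uniform over n outcomes, H = log₂(n). H(10-sided) = log₂(10) = 3.322 bits and H(4-sided) = log₂(4) = 2.000 bits. More outcomes in a uniform distribution means higher entropy.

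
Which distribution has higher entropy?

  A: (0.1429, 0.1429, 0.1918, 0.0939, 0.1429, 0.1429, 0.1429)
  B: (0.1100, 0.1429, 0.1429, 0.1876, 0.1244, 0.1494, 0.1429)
B

Both distributions are close to uniform, making this a harder comparison.

H(A) = 2.7826 bits
H(B) = 2.7902 bits

The distribution closer to uniform has higher entropy.
Answer: B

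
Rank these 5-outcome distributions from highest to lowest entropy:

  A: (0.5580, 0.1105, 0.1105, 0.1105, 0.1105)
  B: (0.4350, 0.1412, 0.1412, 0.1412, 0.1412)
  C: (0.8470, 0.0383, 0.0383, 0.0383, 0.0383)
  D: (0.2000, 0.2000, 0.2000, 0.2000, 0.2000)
D > B > A > C

Key insight: Entropy is maximized by uniform distributions and minimized by concentrated distributions.

Entropies:
  H(A) = 1.8743 bits
  H(B) = 2.1178 bits
  H(C) = 0.9233 bits
  H(D) = 2.3219 bits

Ranking: D > B > A > C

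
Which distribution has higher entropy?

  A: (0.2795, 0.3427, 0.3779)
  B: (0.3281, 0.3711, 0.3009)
B

Both distributions are close to uniform, making this a harder comparison.

H(A) = 1.5740 bits
H(B) = 1.5796 bits

The distribution closer to uniform has higher entropy.
Answer: B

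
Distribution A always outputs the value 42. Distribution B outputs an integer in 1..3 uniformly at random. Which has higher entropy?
B

A is deterministic, so H(A) = 0. B is uniform over 3 outcomes, so H(B) = log₂(3) = 1.585 bits. Any distribution with genuine randomness has higher entropy than a deterministic one.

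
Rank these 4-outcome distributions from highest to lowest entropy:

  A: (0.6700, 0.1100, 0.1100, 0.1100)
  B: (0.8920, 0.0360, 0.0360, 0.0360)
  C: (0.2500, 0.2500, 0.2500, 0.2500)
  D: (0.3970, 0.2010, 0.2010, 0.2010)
C > D > A > B

Key insight: Entropy is maximized by uniform distributions and minimized by concentrated distributions.

Entropies:
  H(A) = 1.4380 bits
  H(B) = 0.6650 bits
  H(C) = 2.0000 bits
  H(D) = 1.9249 bits

Ranking: C > D > A > B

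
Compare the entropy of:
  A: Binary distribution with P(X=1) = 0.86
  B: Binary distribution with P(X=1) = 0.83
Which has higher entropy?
B

For binary distributions, entropy is maximized at p=0.5 and decreases as p moves toward 0 or 1.

H(A) = H(0.86) = 0.5842 bits
H(B) = H(0.83) = 0.6577 bits

Distribution B (p=0.83) is closer to uniform (p=0.5), so it has higher entropy.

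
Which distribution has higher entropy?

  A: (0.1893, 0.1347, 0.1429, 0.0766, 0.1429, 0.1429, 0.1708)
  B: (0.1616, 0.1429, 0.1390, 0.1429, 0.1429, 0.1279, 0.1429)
B

Both distributions are close to uniform, making this a harder comparison.

H(A) = 2.7667 bits
H(B) = 2.8044 bits

The distribution closer to uniform has higher entropy.
Answer: B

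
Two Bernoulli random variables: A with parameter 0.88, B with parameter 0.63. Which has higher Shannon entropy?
B

For binary distributions, entropy is maximized at p=0.5 and decreases as p moves toward 0 or 1.

H(A) = H(0.88) = 0.5294 bits
H(B) = H(0.63) = 0.9507 bits

Distribution B (p=0.63) is closer to uniform (p=0.5), so it has higher entropy.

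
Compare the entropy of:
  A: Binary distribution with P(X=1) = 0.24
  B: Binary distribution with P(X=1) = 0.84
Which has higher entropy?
A

For binary distributions, entropy is maximized at p=0.5 and decreases as p moves toward 0 or 1.

H(A) = H(0.24) = 0.7950 bits
H(B) = H(0.84) = 0.6343 bits

Distribution A (p=0.24) is closer to uniform (p=0.5), so it has higher entropy.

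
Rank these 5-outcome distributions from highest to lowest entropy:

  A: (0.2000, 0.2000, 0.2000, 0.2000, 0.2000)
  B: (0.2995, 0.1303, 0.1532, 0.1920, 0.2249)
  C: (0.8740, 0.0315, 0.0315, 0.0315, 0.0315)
A > B > C

Key insight: Entropy is maximized by uniform distributions and minimized by concentrated distributions.

- Uniform distributions have maximum entropy log₂(5) = 2.3219 bits
- The more "peaked" or concentrated a distribution, the lower its entropy

Entropies:
  H(A) = 2.3219 bits
  H(B) = 2.2600 bits
  H(C) = 0.7984 bits

Ranking: A > B > C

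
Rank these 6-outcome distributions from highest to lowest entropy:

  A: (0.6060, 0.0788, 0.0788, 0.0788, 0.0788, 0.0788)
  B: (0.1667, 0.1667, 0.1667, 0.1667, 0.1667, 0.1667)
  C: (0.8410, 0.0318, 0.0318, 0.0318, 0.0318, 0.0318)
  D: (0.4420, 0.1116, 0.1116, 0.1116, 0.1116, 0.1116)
B > D > A > C

Key insight: Entropy is maximized by uniform distributions and minimized by concentrated distributions.

Entropies:
  H(A) = 1.8822 bits
  H(B) = 2.5850 bits
  H(C) = 1.0011 bits
  H(D) = 2.2859 bits

Ranking: B > D > A > C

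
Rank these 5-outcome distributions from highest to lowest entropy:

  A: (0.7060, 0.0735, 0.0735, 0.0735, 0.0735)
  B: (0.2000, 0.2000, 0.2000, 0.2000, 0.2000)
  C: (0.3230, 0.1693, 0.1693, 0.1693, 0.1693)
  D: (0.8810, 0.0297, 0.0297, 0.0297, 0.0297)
B > C > A > D

Key insight: Entropy is maximized by uniform distributions and minimized by concentrated distributions.

Entropies:
  H(A) = 1.4618 bits
  H(B) = 2.3219 bits
  H(C) = 2.2616 bits
  H(D) = 0.7645 bits

Ranking: B > C > A > D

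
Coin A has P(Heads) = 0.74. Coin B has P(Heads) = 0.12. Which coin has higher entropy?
A

For binary distributions, entropy is maximized at p=0.5 and decreases as p moves toward 0 or 1.

H(A) = H(0.74) = 0.8267 bits
H(B) = H(0.12) = 0.5294 bits

Distribution A (p=0.74) is closer to uniform (p=0.5), so it has higher entropy.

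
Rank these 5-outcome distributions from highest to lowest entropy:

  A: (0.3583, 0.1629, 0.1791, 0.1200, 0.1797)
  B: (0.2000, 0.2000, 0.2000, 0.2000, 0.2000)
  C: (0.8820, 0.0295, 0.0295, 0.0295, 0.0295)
B > A > C

Key insight: Entropy is maximized by uniform distributions and minimized by concentrated distributions.

- Uniform distributions have maximum entropy log₂(5) = 2.3219 bits
- The more "peaked" or concentrated a distribution, the lower its entropy

Entropies:
  H(A) = 2.2134 bits
  H(B) = 2.3219 bits
  H(C) = 0.7596 bits

Ranking: B > A > C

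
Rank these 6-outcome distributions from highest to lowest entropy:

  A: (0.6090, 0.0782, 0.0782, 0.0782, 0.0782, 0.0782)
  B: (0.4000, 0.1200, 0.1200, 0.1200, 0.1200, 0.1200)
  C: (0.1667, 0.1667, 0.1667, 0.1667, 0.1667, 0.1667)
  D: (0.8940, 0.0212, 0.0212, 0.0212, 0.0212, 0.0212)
C > B > A > D

Key insight: Entropy is maximized by uniform distributions and minimized by concentrated distributions.

Entropies:
  H(A) = 1.8733 bits
  H(B) = 2.3641 bits
  H(C) = 2.5850 bits
  H(D) = 0.7339 bits

Ranking: C > B > A > D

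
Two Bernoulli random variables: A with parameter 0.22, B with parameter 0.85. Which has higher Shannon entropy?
A

For binary distributions, entropy is maximized at p=0.5 and decreases as p moves toward 0 or 1.

H(A) = H(0.22) = 0.7602 bits
H(B) = H(0.85) = 0.6098 bits

Distribution A (p=0.22) is closer to uniform (p=0.5), so it has higher entropy.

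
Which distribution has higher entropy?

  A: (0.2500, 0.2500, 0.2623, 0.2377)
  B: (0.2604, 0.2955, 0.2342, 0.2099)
A

Both distributions are close to uniform, making this a harder comparison.

H(A) = 1.9991 bits
H(B) = 1.9884 bits

The distribution closer to uniform has higher entropy.
Answer: A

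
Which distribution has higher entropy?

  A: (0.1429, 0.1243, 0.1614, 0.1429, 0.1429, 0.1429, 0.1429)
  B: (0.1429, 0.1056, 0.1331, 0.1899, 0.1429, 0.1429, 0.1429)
A

Both distributions are close to uniform, making this a harder comparison.

H(A) = 2.8039 bits
H(B) = 2.7891 bits

The distribution closer to uniform has higher entropy.
Answer: A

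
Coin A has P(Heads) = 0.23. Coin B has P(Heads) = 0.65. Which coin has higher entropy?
B

For binary distributions, entropy is maximized at p=0.5 and decreases as p moves toward 0 or 1.

H(A) = H(0.23) = 0.7780 bits
H(B) = H(0.65) = 0.9341 bits

Distribution B (p=0.65) is closer to uniform (p=0.5), so it has higher entropy.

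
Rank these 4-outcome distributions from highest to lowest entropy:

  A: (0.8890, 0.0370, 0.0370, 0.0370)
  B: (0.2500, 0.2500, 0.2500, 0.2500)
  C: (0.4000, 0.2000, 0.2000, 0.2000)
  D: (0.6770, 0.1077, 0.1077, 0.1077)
B > C > D > A

Key insight: Entropy is maximized by uniform distributions and minimized by concentrated distributions.

Entropies:
  H(A) = 0.6789 bits
  H(B) = 2.0000 bits
  H(C) = 1.9219 bits
  H(D) = 1.4196 bits

Ranking: B > C > D > A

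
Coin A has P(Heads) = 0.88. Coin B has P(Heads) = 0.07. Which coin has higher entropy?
A

For binary distributions, entropy is maximized at p=0.5 and decreases as p moves toward 0 or 1.

H(A) = H(0.88) = 0.5294 bits
H(B) = H(0.07) = 0.3659 bits

Distribution A (p=0.88) is closer to uniform (p=0.5), so it has higher entropy.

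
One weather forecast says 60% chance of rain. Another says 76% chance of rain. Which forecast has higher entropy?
60% forecast

Treat each forecast as a Bernoulli distribution. Binary entropy is maximized at p=0.5 and falls off symmetrically toward 0 or 1. The 60% forecast is closer to 50%, so it is more uncertain. H(60%) ≈ 0.971 bits, H(76%) ≈ 0.795 bits.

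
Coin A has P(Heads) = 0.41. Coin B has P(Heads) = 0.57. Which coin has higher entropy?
B

For binary distributions, entropy is maximized at p=0.5 and decreases as p moves toward 0 or 1.

H(A) = H(0.41) = 0.9765 bits
H(B) = H(0.57) = 0.9858 bits

Distribution B (p=0.57) is closer to uniform (p=0.5), so it has higher entropy.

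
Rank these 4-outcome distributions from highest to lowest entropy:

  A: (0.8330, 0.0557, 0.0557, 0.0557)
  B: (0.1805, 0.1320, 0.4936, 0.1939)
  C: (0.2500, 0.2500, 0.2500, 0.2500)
C > B > A

Key insight: Entropy is maximized by uniform distributions and minimized by concentrated distributions.

- Uniform distributions have maximum entropy log₂(4) = 2.0000 bits
- The more "peaked" or concentrated a distribution, the lower its entropy

Entropies:
  H(A) = 0.9155 bits
  H(B) = 1.7931 bits
  H(C) = 2.0000 bits

Ranking: C > B > A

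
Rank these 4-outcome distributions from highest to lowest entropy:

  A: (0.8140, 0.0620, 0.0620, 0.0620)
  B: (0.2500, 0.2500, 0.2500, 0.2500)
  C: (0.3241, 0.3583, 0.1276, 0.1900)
B > C > A

Key insight: Entropy is maximized by uniform distributions and minimized by concentrated distributions.

- Uniform distributions have maximum entropy log₂(4) = 2.0000 bits
- The more "peaked" or concentrated a distribution, the lower its entropy

Entropies:
  H(A) = 0.9878 bits
  H(B) = 2.0000 bits
  H(C) = 1.8917 bits

Ranking: B > C > A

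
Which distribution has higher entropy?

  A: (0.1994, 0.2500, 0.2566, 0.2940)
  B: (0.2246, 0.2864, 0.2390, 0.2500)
B

Both distributions are close to uniform, making this a harder comparison.

H(A) = 1.9867 bits
H(B) = 1.9941 bits

The distribution closer to uniform has higher entropy.
Answer: B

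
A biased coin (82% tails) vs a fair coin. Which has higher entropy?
Fair coin

The fair coin is uniform (p=0.5), maximizing binary entropy at 1 bit. The biased coin has H(0.82) ≈ 0.680 bits — its outcome is more predictable, so its entropy is lower.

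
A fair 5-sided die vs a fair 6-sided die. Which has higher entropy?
6-sided die

Both are uniform distributions; for uniform over n outcomes, H = log₂(n). H(5-sided) = log₂(5) = 2.322 bits and H(6-sided) = log₂(6) = 2.585 bits. More outcomes in a uniform distribution means higher entropy.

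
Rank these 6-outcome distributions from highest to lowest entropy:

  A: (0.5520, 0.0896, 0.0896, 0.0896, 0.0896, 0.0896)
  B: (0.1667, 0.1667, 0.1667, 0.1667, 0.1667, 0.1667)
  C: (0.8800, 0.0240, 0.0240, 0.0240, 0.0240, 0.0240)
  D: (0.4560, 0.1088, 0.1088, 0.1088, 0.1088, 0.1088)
B > D > A > C

Key insight: Entropy is maximized by uniform distributions and minimized by concentrated distributions.

Entropies:
  H(A) = 2.0324 bits
  H(B) = 2.5850 bits
  H(C) = 0.8080 bits
  H(D) = 2.2575 bits

Ranking: B > D > A > C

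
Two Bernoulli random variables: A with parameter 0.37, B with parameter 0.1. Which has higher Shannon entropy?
A

For binary distributions, entropy is maximized at p=0.5 and decreases as p moves toward 0 or 1.

H(A) = H(0.37) = 0.9507 bits
H(B) = H(0.1) = 0.4690 bits

Distribution A (p=0.37) is closer to uniform (p=0.5), so it has higher entropy.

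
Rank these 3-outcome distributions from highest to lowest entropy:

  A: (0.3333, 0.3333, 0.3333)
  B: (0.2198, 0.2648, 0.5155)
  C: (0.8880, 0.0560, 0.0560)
A > B > C

Key insight: Entropy is maximized by uniform distributions and minimized by concentrated distributions.

- Uniform distributions have maximum entropy log₂(3) = 1.5850 bits
- The more "peaked" or concentrated a distribution, the lower its entropy

Entropies:
  H(A) = 1.5850 bits
  H(B) = 1.4808 bits
  H(C) = 0.6179 bits

Ranking: A > B > C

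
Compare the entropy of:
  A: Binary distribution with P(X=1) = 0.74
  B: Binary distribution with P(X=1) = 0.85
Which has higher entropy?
A

For binary distributions, entropy is maximized at p=0.5 and decreases as p moves toward 0 or 1.

H(A) = H(0.74) = 0.8267 bits
H(B) = H(0.85) = 0.6098 bits

Distribution A (p=0.74) is closer to uniform (p=0.5), so it has higher entropy.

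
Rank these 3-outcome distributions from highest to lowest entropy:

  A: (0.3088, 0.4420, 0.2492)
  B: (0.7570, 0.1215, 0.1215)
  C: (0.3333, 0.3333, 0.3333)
C > A > B

Key insight: Entropy is maximized by uniform distributions and minimized by concentrated distributions.

- Uniform distributions have maximum entropy log₂(3) = 1.5850 bits
- The more "peaked" or concentrated a distribution, the lower its entropy

Entropies:
  H(A) = 1.5437 bits
  H(B) = 1.0430 bits
  H(C) = 1.5850 bits

Ranking: C > A > B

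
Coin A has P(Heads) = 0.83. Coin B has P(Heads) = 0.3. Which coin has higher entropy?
B

For binary distributions, entropy is maximized at p=0.5 and decreases as p moves toward 0 or 1.

H(A) = H(0.83) = 0.6577 bits
H(B) = H(0.3) = 0.8813 bits

Distribution B (p=0.3) is closer to uniform (p=0.5), so it has higher entropy.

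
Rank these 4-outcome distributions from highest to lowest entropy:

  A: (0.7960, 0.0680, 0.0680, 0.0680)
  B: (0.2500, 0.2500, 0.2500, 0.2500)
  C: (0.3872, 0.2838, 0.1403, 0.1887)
B > C > A

Key insight: Entropy is maximized by uniform distributions and minimized by concentrated distributions.

- Uniform distributions have maximum entropy log₂(4) = 2.0000 bits
- The more "peaked" or concentrated a distribution, the lower its entropy

Entropies:
  H(A) = 1.0532 bits
  H(B) = 2.0000 bits
  H(C) = 1.8972 bits

Ranking: B > C > A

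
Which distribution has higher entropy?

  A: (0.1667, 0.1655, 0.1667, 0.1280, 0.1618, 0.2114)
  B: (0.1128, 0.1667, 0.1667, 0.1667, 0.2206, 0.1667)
A

Both distributions are close to uniform, making this a harder comparison.

H(A) = 2.5698 bits
H(B) = 2.5594 bits

The distribution closer to uniform has higher entropy.
Answer: A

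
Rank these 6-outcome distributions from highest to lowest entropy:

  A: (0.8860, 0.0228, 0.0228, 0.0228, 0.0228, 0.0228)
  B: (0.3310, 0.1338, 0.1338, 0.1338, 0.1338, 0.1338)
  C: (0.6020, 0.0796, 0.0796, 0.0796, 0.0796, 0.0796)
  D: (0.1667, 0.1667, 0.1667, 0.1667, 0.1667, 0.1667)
D > B > C > A

Key insight: Entropy is maximized by uniform distributions and minimized by concentrated distributions.

Entropies:
  H(A) = 0.7766 bits
  H(B) = 2.4693 bits
  H(C) = 1.8939 bits
  H(D) = 2.5850 bits

Ranking: D > B > C > A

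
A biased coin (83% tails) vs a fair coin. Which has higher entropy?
Fair coin

The fair coin is uniform (p=0.5), maximizing binary entropy at 1 bit. The biased coin has H(0.83) ≈ 0.658 bits — its outcome is more predictable, so its entropy is lower.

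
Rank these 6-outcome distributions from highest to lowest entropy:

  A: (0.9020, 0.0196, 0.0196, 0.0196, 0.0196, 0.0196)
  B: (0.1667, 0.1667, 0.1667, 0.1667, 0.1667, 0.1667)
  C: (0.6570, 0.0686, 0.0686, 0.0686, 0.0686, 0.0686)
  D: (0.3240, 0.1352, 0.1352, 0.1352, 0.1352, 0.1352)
B > D > C > A

Key insight: Entropy is maximized by uniform distributions and minimized by concentrated distributions.

Entropies:
  H(A) = 0.6902 bits
  H(B) = 2.5850 bits
  H(C) = 1.7241 bits
  H(D) = 2.4783 bits

Ranking: B > D > C > A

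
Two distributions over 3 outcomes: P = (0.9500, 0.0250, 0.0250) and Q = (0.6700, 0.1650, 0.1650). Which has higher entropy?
Q

P is highly concentrated on one outcome (95%), making it nearly deterministic. Q spreads its mass more evenly (max 67%). The more spread-out distribution has higher entropy: H(P) ≈ 0.336 bits, H(Q) ≈ 1.245 bits.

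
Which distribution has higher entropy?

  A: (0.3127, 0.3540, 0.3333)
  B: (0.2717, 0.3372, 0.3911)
A

Both distributions are close to uniform, making this a harder comparison.

H(A) = 1.5831 bits
H(B) = 1.5693 bits

The distribution closer to uniform has higher entropy.
Answer: A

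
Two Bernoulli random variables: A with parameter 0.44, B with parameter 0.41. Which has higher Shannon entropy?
A

For binary distributions, entropy is maximized at p=0.5 and decreases as p moves toward 0 or 1.

H(A) = H(0.44) = 0.9896 bits
H(B) = H(0.41) = 0.9765 bits

Distribution A (p=0.44) is closer to uniform (p=0.5), so it has higher entropy.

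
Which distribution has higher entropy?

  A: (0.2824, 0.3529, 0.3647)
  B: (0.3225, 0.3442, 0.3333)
B

Both distributions are close to uniform, making this a harder comparison.

H(A) = 1.5762 bits
H(B) = 1.5845 bits

The distribution closer to uniform has higher entropy.
Answer: B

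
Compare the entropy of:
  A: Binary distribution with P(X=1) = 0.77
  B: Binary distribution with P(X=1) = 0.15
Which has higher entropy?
A

For binary distributions, entropy is maximized at p=0.5 and decreases as p moves toward 0 or 1.

H(A) = H(0.77) = 0.7780 bits
H(B) = H(0.15) = 0.6098 bits

Distribution A (p=0.77) is closer to uniform (p=0.5), so it has higher entropy.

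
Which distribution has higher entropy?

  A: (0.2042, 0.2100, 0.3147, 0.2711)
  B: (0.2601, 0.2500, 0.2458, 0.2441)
B

Both distributions are close to uniform, making this a harder comparison.

H(A) = 1.9762 bits
H(B) = 1.9996 bits

The distribution closer to uniform has higher entropy.
Answer: B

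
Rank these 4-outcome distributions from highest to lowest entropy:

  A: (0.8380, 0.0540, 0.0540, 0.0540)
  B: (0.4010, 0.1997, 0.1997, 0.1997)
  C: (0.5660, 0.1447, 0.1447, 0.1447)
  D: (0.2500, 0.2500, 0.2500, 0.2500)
D > B > C > A

Key insight: Entropy is maximized by uniform distributions and minimized by concentrated distributions.

Entropies:
  H(A) = 0.8958 bits
  H(B) = 1.9209 bits
  H(C) = 1.6753 bits
  H(D) = 2.0000 bits

Ranking: D > B > C > A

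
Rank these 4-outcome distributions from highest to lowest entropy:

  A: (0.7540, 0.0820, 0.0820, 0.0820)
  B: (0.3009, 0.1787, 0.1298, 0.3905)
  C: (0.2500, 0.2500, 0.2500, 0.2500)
C > B > A

Key insight: Entropy is maximized by uniform distributions and minimized by concentrated distributions.

- Uniform distributions have maximum entropy log₂(4) = 2.0000 bits
- The more "peaked" or concentrated a distribution, the lower its entropy

Entropies:
  H(A) = 1.1948 bits
  H(B) = 1.8775 bits
  H(C) = 2.0000 bits

Ranking: C > B > A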